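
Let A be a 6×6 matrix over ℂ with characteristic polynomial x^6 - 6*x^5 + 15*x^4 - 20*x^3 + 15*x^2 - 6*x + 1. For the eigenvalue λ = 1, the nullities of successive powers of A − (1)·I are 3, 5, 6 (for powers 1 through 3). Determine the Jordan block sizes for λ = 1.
Block sizes for λ = 1: [3, 2, 1]

From the dimensions of kernels of powers, the number of Jordan blocks of size at least j is d_j − d_{j−1} where d_j = dim ker(N^j) (with d_0 = 0). Computing the differences gives [3, 2, 1].
The number of blocks of size exactly k is (#blocks of size ≥ k) − (#blocks of size ≥ k + 1), so the partition is: 1 block(s) of size 1, 1 block(s) of size 2, 1 block(s) of size 3.
In nonincreasing order the block sizes are [3, 2, 1].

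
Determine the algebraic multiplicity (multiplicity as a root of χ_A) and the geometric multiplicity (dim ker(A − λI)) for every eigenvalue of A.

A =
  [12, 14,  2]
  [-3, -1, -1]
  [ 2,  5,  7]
λ = 6: alg = 3, geom = 1

Step 1 — factor the characteristic polynomial to read off the algebraic multiplicities:
  χ_A(x) = (x - 6)^3

Step 2 — compute geometric multiplicities via the rank-nullity identity g(λ) = n − rank(A − λI):
  rank(A − (6)·I) = 2, so dim ker(A − (6)·I) = n − 2 = 1

Summary:
  λ = 6: algebraic multiplicity = 3, geometric multiplicity = 1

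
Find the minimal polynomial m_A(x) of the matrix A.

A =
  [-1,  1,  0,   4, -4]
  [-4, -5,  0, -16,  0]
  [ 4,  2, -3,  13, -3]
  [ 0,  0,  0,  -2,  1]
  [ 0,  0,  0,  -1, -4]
x^2 + 6*x + 9

The characteristic polynomial is χ_A(x) = (x + 3)^5, so the eigenvalues are known. The minimal polynomial is
  m_A(x) = Π_λ (x − λ)^{k_λ}
where k_λ is the size of the *largest* Jordan block for λ (equivalently, the smallest k with (A − λI)^k v = 0 for every generalised eigenvector v of λ).

  λ = -3: largest Jordan block has size 2, contributing (x + 3)^2

So m_A(x) = (x + 3)^2 = x^2 + 6*x + 9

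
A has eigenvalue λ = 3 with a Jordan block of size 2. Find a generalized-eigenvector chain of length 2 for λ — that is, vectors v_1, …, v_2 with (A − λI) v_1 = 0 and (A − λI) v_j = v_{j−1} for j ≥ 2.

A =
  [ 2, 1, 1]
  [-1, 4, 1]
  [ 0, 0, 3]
A Jordan chain for λ = 3 of length 2:
v_1 = (-1, -1, 0)ᵀ
v_2 = (1, 0, 0)ᵀ

Let N = A − (3)·I. We want v_2 with N^2 v_2 = 0 but N^1 v_2 ≠ 0; then v_{j-1} := N · v_j for j = 2, …, 2.

Pick v_2 = (1, 0, 0)ᵀ.
Then v_1 = N · v_2 = (-1, -1, 0)ᵀ.

Sanity check: (A − (3)·I) v_1 = (0, 0, 0)ᵀ = 0. ✓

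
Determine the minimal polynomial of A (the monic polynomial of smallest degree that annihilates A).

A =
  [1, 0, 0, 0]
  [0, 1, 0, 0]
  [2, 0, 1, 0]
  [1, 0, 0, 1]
x^2 - 2*x + 1

The characteristic polynomial is χ_A(x) = (x - 1)^4, so the eigenvalues are known. The minimal polynomial is
  m_A(x) = Π_λ (x − λ)^{k_λ}
where k_λ is the size of the *largest* Jordan block for λ (equivalently, the smallest k with (A − λI)^k v = 0 for every generalised eigenvector v of λ).

  λ = 1: largest Jordan block has size 2, contributing (x − 1)^2

So m_A(x) = (x - 1)^2 = x^2 - 2*x + 1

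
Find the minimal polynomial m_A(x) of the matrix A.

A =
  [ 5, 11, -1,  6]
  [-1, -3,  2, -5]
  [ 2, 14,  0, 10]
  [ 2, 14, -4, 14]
x^3 - 12*x^2 + 48*x - 64

The characteristic polynomial is χ_A(x) = (x - 4)^4, so the eigenvalues are known. The minimal polynomial is
  m_A(x) = Π_λ (x − λ)^{k_λ}
where k_λ is the size of the *largest* Jordan block for λ (equivalently, the smallest k with (A − λI)^k v = 0 for every generalised eigenvector v of λ).

  λ = 4: largest Jordan block has size 3, contributing (x − 4)^3

So m_A(x) = (x - 4)^3 = x^3 - 12*x^2 + 48*x - 64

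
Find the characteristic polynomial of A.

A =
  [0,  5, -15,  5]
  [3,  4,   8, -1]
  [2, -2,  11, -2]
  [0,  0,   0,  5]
x^4 - 20*x^3 + 150*x^2 - 500*x + 625

Expanding det(x·I − A) (e.g. by cofactor expansion or by noting that A is similar to its Jordan form J, which has the same characteristic polynomial as A) gives
  χ_A(x) = x^4 - 20*x^3 + 150*x^2 - 500*x + 625
which factors as (x - 5)^4. The eigenvalues (with algebraic multiplicities) are λ = 5 with multiplicity 4.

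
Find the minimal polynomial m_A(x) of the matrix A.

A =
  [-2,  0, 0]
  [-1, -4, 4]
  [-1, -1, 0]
x^3 + 6*x^2 + 12*x + 8

The characteristic polynomial is χ_A(x) = (x + 2)^3, so the eigenvalues are known. The minimal polynomial is
  m_A(x) = Π_λ (x − λ)^{k_λ}
where k_λ is the size of the *largest* Jordan block for λ (equivalently, the smallest k with (A − λI)^k v = 0 for every generalised eigenvector v of λ).

  λ = -2: largest Jordan block has size 3, contributing (x + 2)^3

So m_A(x) = (x + 2)^3 = x^3 + 6*x^2 + 12*x + 8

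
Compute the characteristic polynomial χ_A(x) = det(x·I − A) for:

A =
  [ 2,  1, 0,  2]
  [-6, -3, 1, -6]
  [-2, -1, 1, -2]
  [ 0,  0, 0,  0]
x^4

Expanding det(x·I − A) (e.g. by cofactor expansion or by noting that A is similar to its Jordan form J, which has the same characteristic polynomial as A) gives
  χ_A(x) = x^4
which factors as x^4. The eigenvalues (with algebraic multiplicities) are λ = 0 with multiplicity 4.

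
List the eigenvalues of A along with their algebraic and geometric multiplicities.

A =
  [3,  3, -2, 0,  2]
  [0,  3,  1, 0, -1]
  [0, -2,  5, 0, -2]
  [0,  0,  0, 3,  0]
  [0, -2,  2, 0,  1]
λ = 3: alg = 5, geom = 3

Step 1 — factor the characteristic polynomial to read off the algebraic multiplicities:
  χ_A(x) = (x - 3)^5

Step 2 — compute geometric multiplicities via the rank-nullity identity g(λ) = n − rank(A − λI):
  rank(A − (3)·I) = 2, so dim ker(A − (3)·I) = n − 2 = 3

Summary:
  λ = 3: algebraic multiplicity = 5, geometric multiplicity = 3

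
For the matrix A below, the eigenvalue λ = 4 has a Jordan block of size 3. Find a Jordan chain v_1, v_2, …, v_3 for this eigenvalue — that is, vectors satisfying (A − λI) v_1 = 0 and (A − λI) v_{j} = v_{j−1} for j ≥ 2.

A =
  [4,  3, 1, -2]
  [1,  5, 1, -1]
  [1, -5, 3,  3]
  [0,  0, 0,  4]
A Jordan chain for λ = 4 of length 3:
v_1 = (4, 2, -6, 0)ᵀ
v_2 = (0, 1, 1, 0)ᵀ
v_3 = (1, 0, 0, 0)ᵀ

Let N = A − (4)·I. We want v_3 with N^3 v_3 = 0 but N^2 v_3 ≠ 0; then v_{j-1} := N · v_j for j = 3, …, 2.

Pick v_3 = (1, 0, 0, 0)ᵀ.
Then v_2 = N · v_3 = (0, 1, 1, 0)ᵀ.
Then v_1 = N · v_2 = (4, 2, -6, 0)ᵀ.

Sanity check: (A − (4)·I) v_1 = (0, 0, 0, 0)ᵀ = 0. ✓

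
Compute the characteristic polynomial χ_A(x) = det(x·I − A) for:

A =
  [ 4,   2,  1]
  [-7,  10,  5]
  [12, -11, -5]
x^3 - 9*x^2 + 27*x - 27

Expanding det(x·I − A) (e.g. by cofactor expansion or by noting that A is similar to its Jordan form J, which has the same characteristic polynomial as A) gives
  χ_A(x) = x^3 - 9*x^2 + 27*x - 27
which factors as (x - 3)^3. The eigenvalues (with algebraic multiplicities) are λ = 3 with multiplicity 3.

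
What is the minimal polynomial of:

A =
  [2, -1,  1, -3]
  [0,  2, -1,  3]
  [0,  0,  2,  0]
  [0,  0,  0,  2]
x^3 - 6*x^2 + 12*x - 8

The characteristic polynomial is χ_A(x) = (x - 2)^4, so the eigenvalues are known. The minimal polynomial is
  m_A(x) = Π_λ (x − λ)^{k_λ}
where k_λ is the size of the *largest* Jordan block for λ (equivalently, the smallest k with (A − λI)^k v = 0 for every generalised eigenvector v of λ).

  λ = 2: largest Jordan block has size 3, contributing (x − 2)^3

So m_A(x) = (x - 2)^3 = x^3 - 6*x^2 + 12*x - 8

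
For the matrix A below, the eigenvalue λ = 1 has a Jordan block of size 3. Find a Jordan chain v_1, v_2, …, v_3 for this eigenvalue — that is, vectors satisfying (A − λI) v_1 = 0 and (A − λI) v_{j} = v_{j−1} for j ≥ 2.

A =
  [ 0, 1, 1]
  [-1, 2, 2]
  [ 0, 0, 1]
A Jordan chain for λ = 1 of length 3:
v_1 = (1, 1, 0)ᵀ
v_2 = (1, 2, 0)ᵀ
v_3 = (0, 0, 1)ᵀ

Let N = A − (1)·I. We want v_3 with N^3 v_3 = 0 but N^2 v_3 ≠ 0; then v_{j-1} := N · v_j for j = 3, …, 2.

Pick v_3 = (0, 0, 1)ᵀ.
Then v_2 = N · v_3 = (1, 2, 0)ᵀ.
Then v_1 = N · v_2 = (1, 1, 0)ᵀ.

Sanity check: (A − (1)·I) v_1 = (0, 0, 0)ᵀ = 0. ✓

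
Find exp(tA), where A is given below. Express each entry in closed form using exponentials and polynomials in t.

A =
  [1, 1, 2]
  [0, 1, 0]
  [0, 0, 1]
e^{tA} =
  [exp(t), t*exp(t), 2*t*exp(t)]
  [0, exp(t), 0]
  [0, 0, exp(t)]

Strategy: write A = P · J · P⁻¹ where J is a Jordan canonical form, so e^{tA} = P · e^{tJ} · P⁻¹, and e^{tJ} can be computed block-by-block.

A has Jordan form
J =
  [1, 1, 0]
  [0, 1, 0]
  [0, 0, 1]
(up to reordering of blocks).

Per-block formulas:
  For a 1×1 block at λ = 1: exp(t · [1]) = [e^(1t)].
  For a 2×2 Jordan block J_2(1): exp(t · J_2(1)) = e^(1t)·(I + t·N), where N is the 2×2 nilpotent shift.

After assembling e^{tJ} and conjugating by P, we get:

e^{tA} =
  [exp(t), t*exp(t), 2*t*exp(t)]
  [0, exp(t), 0]
  [0, 0, exp(t)]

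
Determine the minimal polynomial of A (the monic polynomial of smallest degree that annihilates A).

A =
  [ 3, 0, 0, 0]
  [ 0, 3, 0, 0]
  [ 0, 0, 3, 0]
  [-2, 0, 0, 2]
x^2 - 5*x + 6

The characteristic polynomial is χ_A(x) = (x - 3)^3*(x - 2), so the eigenvalues are known. The minimal polynomial is
  m_A(x) = Π_λ (x − λ)^{k_λ}
where k_λ is the size of the *largest* Jordan block for λ (equivalently, the smallest k with (A − λI)^k v = 0 for every generalised eigenvector v of λ).

  λ = 2: largest Jordan block has size 1, contributing (x − 2)
  λ = 3: largest Jordan block has size 1, contributing (x − 3)

So m_A(x) = (x - 3)*(x - 2) = x^2 - 5*x + 6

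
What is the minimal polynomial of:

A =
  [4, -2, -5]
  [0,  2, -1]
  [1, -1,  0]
x^3 - 6*x^2 + 12*x - 8

The characteristic polynomial is χ_A(x) = (x - 2)^3, so the eigenvalues are known. The minimal polynomial is
  m_A(x) = Π_λ (x − λ)^{k_λ}
where k_λ is the size of the *largest* Jordan block for λ (equivalently, the smallest k with (A − λI)^k v = 0 for every generalised eigenvector v of λ).

  λ = 2: largest Jordan block has size 3, contributing (x − 2)^3

So m_A(x) = (x - 2)^3 = x^3 - 6*x^2 + 12*x - 8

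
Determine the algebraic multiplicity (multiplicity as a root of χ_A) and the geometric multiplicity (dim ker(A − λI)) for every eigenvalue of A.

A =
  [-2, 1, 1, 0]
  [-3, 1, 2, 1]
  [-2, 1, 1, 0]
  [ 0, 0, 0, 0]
λ = 0: alg = 4, geom = 2

Step 1 — factor the characteristic polynomial to read off the algebraic multiplicities:
  χ_A(x) = x^4

Step 2 — compute geometric multiplicities via the rank-nullity identity g(λ) = n − rank(A − λI):
  rank(A − (0)·I) = 2, so dim ker(A − (0)·I) = n − 2 = 2

Summary:
  λ = 0: algebraic multiplicity = 4, geometric multiplicity = 2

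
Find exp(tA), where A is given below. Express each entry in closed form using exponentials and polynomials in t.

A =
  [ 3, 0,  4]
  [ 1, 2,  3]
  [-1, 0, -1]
e^{tA} =
  [2*t*exp(t) + exp(t), 0, 4*t*exp(t)]
  [t*exp(t), exp(2*t), 2*t*exp(t) + exp(2*t) - exp(t)]
  [-t*exp(t), 0, -2*t*exp(t) + exp(t)]

Strategy: write A = P · J · P⁻¹ where J is a Jordan canonical form, so e^{tA} = P · e^{tJ} · P⁻¹, and e^{tJ} can be computed block-by-block.

A has Jordan form
J =
  [1, 1, 0]
  [0, 1, 0]
  [0, 0, 2]
(up to reordering of blocks).

Per-block formulas:
  For a 1×1 block at λ = 2: exp(t · [2]) = [e^(2t)].
  For a 2×2 Jordan block J_2(1): exp(t · J_2(1)) = e^(1t)·(I + t·N), where N is the 2×2 nilpotent shift.

After assembling e^{tJ} and conjugating by P, we get:

e^{tA} =
  [2*t*exp(t) + exp(t), 0, 4*t*exp(t)]
  [t*exp(t), exp(2*t), 2*t*exp(t) + exp(2*t) - exp(t)]
  [-t*exp(t), 0, -2*t*exp(t) + exp(t)]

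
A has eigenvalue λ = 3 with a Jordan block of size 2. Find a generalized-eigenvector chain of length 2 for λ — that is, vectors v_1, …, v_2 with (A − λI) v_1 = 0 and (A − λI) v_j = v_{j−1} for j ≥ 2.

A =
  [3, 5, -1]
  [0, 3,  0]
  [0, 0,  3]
A Jordan chain for λ = 3 of length 2:
v_1 = (5, 0, 0)ᵀ
v_2 = (0, 1, 0)ᵀ

Let N = A − (3)·I. We want v_2 with N^2 v_2 = 0 but N^1 v_2 ≠ 0; then v_{j-1} := N · v_j for j = 2, …, 2.

Pick v_2 = (0, 1, 0)ᵀ.
Then v_1 = N · v_2 = (5, 0, 0)ᵀ.

Sanity check: (A − (3)·I) v_1 = (0, 0, 0)ᵀ = 0. ✓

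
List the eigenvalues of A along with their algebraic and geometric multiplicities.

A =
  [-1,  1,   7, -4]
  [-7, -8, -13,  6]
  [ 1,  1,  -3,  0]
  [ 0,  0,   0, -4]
λ = -4: alg = 4, geom = 2

Step 1 — factor the characteristic polynomial to read off the algebraic multiplicities:
  χ_A(x) = (x + 4)^4

Step 2 — compute geometric multiplicities via the rank-nullity identity g(λ) = n − rank(A − λI):
  rank(A − (-4)·I) = 2, so dim ker(A − (-4)·I) = n − 2 = 2

Summary:
  λ = -4: algebraic multiplicity = 4, geometric multiplicity = 2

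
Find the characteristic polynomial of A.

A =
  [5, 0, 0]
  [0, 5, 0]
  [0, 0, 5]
x^3 - 15*x^2 + 75*x - 125

Expanding det(x·I − A) (e.g. by cofactor expansion or by noting that A is similar to its Jordan form J, which has the same characteristic polynomial as A) gives
  χ_A(x) = x^3 - 15*x^2 + 75*x - 125
which factors as (x - 5)^3. The eigenvalues (with algebraic multiplicities) are λ = 5 with multiplicity 3.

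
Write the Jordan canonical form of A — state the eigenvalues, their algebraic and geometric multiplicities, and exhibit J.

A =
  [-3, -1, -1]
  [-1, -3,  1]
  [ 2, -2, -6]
J_2(-4) ⊕ J_1(-4)

The characteristic polynomial is
  det(x·I − A) = x^3 + 12*x^2 + 48*x + 64 = (x + 4)^3

Eigenvalues and multiplicities (the geometric multiplicity of λ is n − rank(A − λI), which equals the number of Jordan blocks for λ):
  λ = -4: algebraic multiplicity = 3, geometric multiplicity = 2

Determining the block sizes for each eigenvalue:
  λ = -4: 2 blocks summing to 3 forces exactly one block of size 2 and the rest size 1 → block sizes [2, 1]

Assembling the blocks gives a Jordan form
J =
  [-4,  1,  0]
  [ 0, -4,  0]
  [ 0,  0, -4]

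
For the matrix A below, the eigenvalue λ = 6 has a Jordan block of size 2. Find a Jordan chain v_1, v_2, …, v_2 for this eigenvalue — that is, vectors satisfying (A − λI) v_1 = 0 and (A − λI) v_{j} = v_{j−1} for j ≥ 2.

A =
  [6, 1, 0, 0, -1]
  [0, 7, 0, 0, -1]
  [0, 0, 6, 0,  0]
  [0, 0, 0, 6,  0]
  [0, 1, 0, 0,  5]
A Jordan chain for λ = 6 of length 2:
v_1 = (1, 1, 0, 0, 1)ᵀ
v_2 = (0, 1, 0, 0, 0)ᵀ

Let N = A − (6)·I. We want v_2 with N^2 v_2 = 0 but N^1 v_2 ≠ 0; then v_{j-1} := N · v_j for j = 2, …, 2.

Pick v_2 = (0, 1, 0, 0, 0)ᵀ.
Then v_1 = N · v_2 = (1, 1, 0, 0, 1)ᵀ.

Sanity check: (A − (6)·I) v_1 = (0, 0, 0, 0, 0)ᵀ = 0. ✓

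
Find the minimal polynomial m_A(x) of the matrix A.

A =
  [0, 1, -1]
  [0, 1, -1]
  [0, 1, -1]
x^2

The characteristic polynomial is χ_A(x) = x^3, so the eigenvalues are known. The minimal polynomial is
  m_A(x) = Π_λ (x − λ)^{k_λ}
where k_λ is the size of the *largest* Jordan block for λ (equivalently, the smallest k with (A − λI)^k v = 0 for every generalised eigenvector v of λ).

  λ = 0: largest Jordan block has size 2, contributing (x − 0)^2

So m_A(x) = x^2 = x^2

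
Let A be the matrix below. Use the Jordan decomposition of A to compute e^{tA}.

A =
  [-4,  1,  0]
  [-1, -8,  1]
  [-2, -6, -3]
e^{tA} =
  [t*exp(-5*t) + exp(-5*t), -t^2*exp(-5*t) + t*exp(-5*t), t^2*exp(-5*t)/2]
  [-t*exp(-5*t), t^2*exp(-5*t) - 3*t*exp(-5*t) + exp(-5*t), -t^2*exp(-5*t)/2 + t*exp(-5*t)]
  [-2*t*exp(-5*t), 2*t^2*exp(-5*t) - 6*t*exp(-5*t), -t^2*exp(-5*t) + 2*t*exp(-5*t) + exp(-5*t)]

Strategy: write A = P · J · P⁻¹ where J is a Jordan canonical form, so e^{tA} = P · e^{tJ} · P⁻¹, and e^{tJ} can be computed block-by-block.

A has Jordan form
J =
  [-5,  1,  0]
  [ 0, -5,  1]
  [ 0,  0, -5]
(up to reordering of blocks).

Per-block formulas:
  For a 3×3 Jordan block J_3(-5): exp(t · J_3(-5)) = e^(-5t)·(I + t·N + (t^2/2)·N^2), where N is the 3×3 nilpotent shift.

After assembling e^{tJ} and conjugating by P, we get:

e^{tA} =
  [t*exp(-5*t) + exp(-5*t), -t^2*exp(-5*t) + t*exp(-5*t), t^2*exp(-5*t)/2]
  [-t*exp(-5*t), t^2*exp(-5*t) - 3*t*exp(-5*t) + exp(-5*t), -t^2*exp(-5*t)/2 + t*exp(-5*t)]
  [-2*t*exp(-5*t), 2*t^2*exp(-5*t) - 6*t*exp(-5*t), -t^2*exp(-5*t) + 2*t*exp(-5*t) + exp(-5*t)]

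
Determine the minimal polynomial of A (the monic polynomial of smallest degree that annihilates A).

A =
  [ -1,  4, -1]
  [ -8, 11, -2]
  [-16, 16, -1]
x^2 - 6*x + 9

The characteristic polynomial is χ_A(x) = (x - 3)^3, so the eigenvalues are known. The minimal polynomial is
  m_A(x) = Π_λ (x − λ)^{k_λ}
where k_λ is the size of the *largest* Jordan block for λ (equivalently, the smallest k with (A − λI)^k v = 0 for every generalised eigenvector v of λ).

  λ = 3: largest Jordan block has size 2, contributing (x − 3)^2

So m_A(x) = (x - 3)^2 = x^2 - 6*x + 9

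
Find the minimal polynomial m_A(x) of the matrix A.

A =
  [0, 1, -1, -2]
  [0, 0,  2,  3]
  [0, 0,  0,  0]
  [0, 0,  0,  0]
x^3

The characteristic polynomial is χ_A(x) = x^4, so the eigenvalues are known. The minimal polynomial is
  m_A(x) = Π_λ (x − λ)^{k_λ}
where k_λ is the size of the *largest* Jordan block for λ (equivalently, the smallest k with (A − λI)^k v = 0 for every generalised eigenvector v of λ).

  λ = 0: largest Jordan block has size 3, contributing (x − 0)^3

So m_A(x) = x^3 = x^3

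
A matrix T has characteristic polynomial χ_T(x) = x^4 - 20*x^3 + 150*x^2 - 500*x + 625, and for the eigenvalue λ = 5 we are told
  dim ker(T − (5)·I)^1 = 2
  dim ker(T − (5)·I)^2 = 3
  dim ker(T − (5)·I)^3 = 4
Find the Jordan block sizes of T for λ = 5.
Block sizes for λ = 5: [3, 1]

From the dimensions of kernels of powers, the number of Jordan blocks of size at least j is d_j − d_{j−1} where d_j = dim ker(N^j) (with d_0 = 0). Computing the differences gives [2, 1, 1].
The number of blocks of size exactly k is (#blocks of size ≥ k) − (#blocks of size ≥ k + 1), so the partition is: 1 block(s) of size 1, 1 block(s) of size 3.
In nonincreasing order the block sizes are [3, 1].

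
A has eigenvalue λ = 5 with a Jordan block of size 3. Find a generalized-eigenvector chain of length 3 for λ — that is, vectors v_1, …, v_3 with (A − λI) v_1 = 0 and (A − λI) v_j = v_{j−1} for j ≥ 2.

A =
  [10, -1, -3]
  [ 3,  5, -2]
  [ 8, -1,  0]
A Jordan chain for λ = 5 of length 3:
v_1 = (-2, -1, -3)ᵀ
v_2 = (5, 3, 8)ᵀ
v_3 = (1, 0, 0)ᵀ

Let N = A − (5)·I. We want v_3 with N^3 v_3 = 0 but N^2 v_3 ≠ 0; then v_{j-1} := N · v_j for j = 3, …, 2.

Pick v_3 = (1, 0, 0)ᵀ.
Then v_2 = N · v_3 = (5, 3, 8)ᵀ.
Then v_1 = N · v_2 = (-2, -1, -3)ᵀ.

Sanity check: (A − (5)·I) v_1 = (0, 0, 0)ᵀ = 0. ✓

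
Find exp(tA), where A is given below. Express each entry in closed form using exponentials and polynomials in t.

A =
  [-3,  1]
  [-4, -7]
e^{tA} =
  [2*t*exp(-5*t) + exp(-5*t), t*exp(-5*t)]
  [-4*t*exp(-5*t), -2*t*exp(-5*t) + exp(-5*t)]

Strategy: write A = P · J · P⁻¹ where J is a Jordan canonical form, so e^{tA} = P · e^{tJ} · P⁻¹, and e^{tJ} can be computed block-by-block.

A has Jordan form
J =
  [-5,  1]
  [ 0, -5]
(up to reordering of blocks).

Per-block formulas:
  For a 2×2 Jordan block J_2(-5): exp(t · J_2(-5)) = e^(-5t)·(I + t·N), where N is the 2×2 nilpotent shift.

After assembling e^{tJ} and conjugating by P, we get:

e^{tA} =
  [2*t*exp(-5*t) + exp(-5*t), t*exp(-5*t)]
  [-4*t*exp(-5*t), -2*t*exp(-5*t) + exp(-5*t)]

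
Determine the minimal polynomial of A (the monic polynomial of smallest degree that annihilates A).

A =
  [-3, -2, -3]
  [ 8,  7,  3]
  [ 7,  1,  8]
x^3 - 12*x^2 + 45*x - 50

The characteristic polynomial is χ_A(x) = (x - 5)^2*(x - 2), so the eigenvalues are known. The minimal polynomial is
  m_A(x) = Π_λ (x − λ)^{k_λ}
where k_λ is the size of the *largest* Jordan block for λ (equivalently, the smallest k with (A − λI)^k v = 0 for every generalised eigenvector v of λ).

  λ = 2: largest Jordan block has size 1, contributing (x − 2)
  λ = 5: largest Jordan block has size 2, contributing (x − 5)^2

So m_A(x) = (x - 5)^2*(x - 2) = x^3 - 12*x^2 + 45*x - 50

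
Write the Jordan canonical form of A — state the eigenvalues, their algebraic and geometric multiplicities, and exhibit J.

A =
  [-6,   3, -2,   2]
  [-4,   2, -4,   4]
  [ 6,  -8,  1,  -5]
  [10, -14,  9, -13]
J_2(-4) ⊕ J_2(-4)

The characteristic polynomial is
  det(x·I − A) = x^4 + 16*x^3 + 96*x^2 + 256*x + 256 = (x + 4)^4

Eigenvalues and multiplicities (the geometric multiplicity of λ is n − rank(A − λI), which equals the number of Jordan blocks for λ):
  λ = -4: algebraic multiplicity = 4, geometric multiplicity = 2

Determining the block sizes for each eigenvalue:
  λ = -4: with am = 4 and gm = 2, the partition is not yet determined (e.g. several partitions of 4 into 2 parts exist). Let N = A − (-4)·I. Computing rank(N^1) = 2, rank(N^2) = 0; the number of blocks of size ≥ j is rank(N^{j−1}) − rank(N^j), giving [2, 2]. So we have 2 block(s) of size 2 → block sizes [2, 2]

Assembling the blocks gives a Jordan form
J =
  [-4,  1,  0,  0]
  [ 0, -4,  0,  0]
  [ 0,  0, -4,  1]
  [ 0,  0,  0, -4]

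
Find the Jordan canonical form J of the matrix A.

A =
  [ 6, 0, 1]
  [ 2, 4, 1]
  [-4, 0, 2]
J_2(4) ⊕ J_1(4)

The characteristic polynomial is
  det(x·I − A) = x^3 - 12*x^2 + 48*x - 64 = (x - 4)^3

Eigenvalues and multiplicities (the geometric multiplicity of λ is n − rank(A − λI), which equals the number of Jordan blocks for λ):
  λ = 4: algebraic multiplicity = 3, geometric multiplicity = 2

Determining the block sizes for each eigenvalue:
  λ = 4: 2 blocks summing to 3 forces exactly one block of size 2 and the rest size 1 → block sizes [2, 1]

Assembling the blocks gives a Jordan form
J =
  [4, 1, 0]
  [0, 4, 0]
  [0, 0, 4]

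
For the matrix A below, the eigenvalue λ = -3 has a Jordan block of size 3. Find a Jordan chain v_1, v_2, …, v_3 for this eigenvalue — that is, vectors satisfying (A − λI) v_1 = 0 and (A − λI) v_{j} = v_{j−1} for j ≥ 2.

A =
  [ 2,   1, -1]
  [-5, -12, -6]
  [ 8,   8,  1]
A Jordan chain for λ = -3 of length 3:
v_1 = (12, -28, 32)ᵀ
v_2 = (5, -5, 8)ᵀ
v_3 = (1, 0, 0)ᵀ

Let N = A − (-3)·I. We want v_3 with N^3 v_3 = 0 but N^2 v_3 ≠ 0; then v_{j-1} := N · v_j for j = 3, …, 2.

Pick v_3 = (1, 0, 0)ᵀ.
Then v_2 = N · v_3 = (5, -5, 8)ᵀ.
Then v_1 = N · v_2 = (12, -28, 32)ᵀ.

Sanity check: (A − (-3)·I) v_1 = (0, 0, 0)ᵀ = 0. ✓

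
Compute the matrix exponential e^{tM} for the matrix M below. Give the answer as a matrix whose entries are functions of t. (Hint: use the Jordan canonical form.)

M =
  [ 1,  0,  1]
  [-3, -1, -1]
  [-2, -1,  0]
e^{tM} =
  [-t^2/2 + t + 1, -t^2/2, t^2/2 + t]
  [t^2 - 3*t, t^2 - t + 1, -t^2 - t]
  [t^2/2 - 2*t, t^2/2 - t, 1 - t^2/2]

Strategy: write M = P · J · P⁻¹ where J is a Jordan canonical form, so e^{tM} = P · e^{tJ} · P⁻¹, and e^{tJ} can be computed block-by-block.

M has Jordan form
J =
  [0, 1, 0]
  [0, 0, 1]
  [0, 0, 0]
(up to reordering of blocks).

Per-block formulas:
  For a 3×3 Jordan block J_3(0): exp(t · J_3(0)) = e^(0t)·(I + t·N + (t^2/2)·N^2), where N is the 3×3 nilpotent shift.

After assembling e^{tJ} and conjugating by P, we get:

e^{tM} =
  [-t^2/2 + t + 1, -t^2/2, t^2/2 + t]
  [t^2 - 3*t, t^2 - t + 1, -t^2 - t]
  [t^2/2 - 2*t, t^2/2 - t, 1 - t^2/2]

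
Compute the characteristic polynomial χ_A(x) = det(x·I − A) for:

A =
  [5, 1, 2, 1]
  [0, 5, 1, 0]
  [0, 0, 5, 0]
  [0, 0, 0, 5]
x^4 - 20*x^3 + 150*x^2 - 500*x + 625

Expanding det(x·I − A) (e.g. by cofactor expansion or by noting that A is similar to its Jordan form J, which has the same characteristic polynomial as A) gives
  χ_A(x) = x^4 - 20*x^3 + 150*x^2 - 500*x + 625
which factors as (x - 5)^4. The eigenvalues (with algebraic multiplicities) are λ = 5 with multiplicity 4.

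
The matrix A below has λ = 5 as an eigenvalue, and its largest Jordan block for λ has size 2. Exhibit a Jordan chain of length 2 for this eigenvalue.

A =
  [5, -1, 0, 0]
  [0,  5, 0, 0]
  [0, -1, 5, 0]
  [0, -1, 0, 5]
A Jordan chain for λ = 5 of length 2:
v_1 = (-1, 0, -1, -1)ᵀ
v_2 = (0, 1, 0, 0)ᵀ

Let N = A − (5)·I. We want v_2 with N^2 v_2 = 0 but N^1 v_2 ≠ 0; then v_{j-1} := N · v_j for j = 2, …, 2.

Pick v_2 = (0, 1, 0, 0)ᵀ.
Then v_1 = N · v_2 = (-1, 0, -1, -1)ᵀ.

Sanity check: (A − (5)·I) v_1 = (0, 0, 0, 0)ᵀ = 0. ✓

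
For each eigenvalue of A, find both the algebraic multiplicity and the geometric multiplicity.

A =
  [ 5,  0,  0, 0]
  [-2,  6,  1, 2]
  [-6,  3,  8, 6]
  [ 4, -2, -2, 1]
λ = 5: alg = 4, geom = 3

Step 1 — factor the characteristic polynomial to read off the algebraic multiplicities:
  χ_A(x) = (x - 5)^4

Step 2 — compute geometric multiplicities via the rank-nullity identity g(λ) = n − rank(A − λI):
  rank(A − (5)·I) = 1, so dim ker(A − (5)·I) = n − 1 = 3

Summary:
  λ = 5: algebraic multiplicity = 4, geometric multiplicity = 3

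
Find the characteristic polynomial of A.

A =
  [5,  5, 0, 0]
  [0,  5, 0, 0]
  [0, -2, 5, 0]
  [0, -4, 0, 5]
x^4 - 20*x^3 + 150*x^2 - 500*x + 625

Expanding det(x·I − A) (e.g. by cofactor expansion or by noting that A is similar to its Jordan form J, which has the same characteristic polynomial as A) gives
  χ_A(x) = x^4 - 20*x^3 + 150*x^2 - 500*x + 625
which factors as (x - 5)^4. The eigenvalues (with algebraic multiplicities) are λ = 5 with multiplicity 4.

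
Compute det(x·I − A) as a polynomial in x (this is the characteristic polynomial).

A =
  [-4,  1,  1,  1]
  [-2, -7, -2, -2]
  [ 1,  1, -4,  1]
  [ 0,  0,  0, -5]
x^4 + 20*x^3 + 150*x^2 + 500*x + 625

Expanding det(x·I − A) (e.g. by cofactor expansion or by noting that A is similar to its Jordan form J, which has the same characteristic polynomial as A) gives
  χ_A(x) = x^4 + 20*x^3 + 150*x^2 + 500*x + 625
which factors as (x + 5)^4. The eigenvalues (with algebraic multiplicities) are λ = -5 with multiplicity 4.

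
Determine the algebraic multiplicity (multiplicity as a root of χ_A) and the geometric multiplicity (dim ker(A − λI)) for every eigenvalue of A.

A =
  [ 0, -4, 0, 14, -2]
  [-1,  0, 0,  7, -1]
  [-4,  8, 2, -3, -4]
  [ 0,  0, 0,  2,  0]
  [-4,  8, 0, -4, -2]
λ = -2: alg = 2, geom = 1; λ = 2: alg = 3, geom = 2

Step 1 — factor the characteristic polynomial to read off the algebraic multiplicities:
  χ_A(x) = (x - 2)^3*(x + 2)^2

Step 2 — compute geometric multiplicities via the rank-nullity identity g(λ) = n − rank(A − λI):
  rank(A − (-2)·I) = 4, so dim ker(A − (-2)·I) = n − 4 = 1
  rank(A − (2)·I) = 3, so dim ker(A − (2)·I) = n − 3 = 2

Summary:
  λ = -2: algebraic multiplicity = 2, geometric multiplicity = 1
  λ = 2: algebraic multiplicity = 3, geometric multiplicity = 2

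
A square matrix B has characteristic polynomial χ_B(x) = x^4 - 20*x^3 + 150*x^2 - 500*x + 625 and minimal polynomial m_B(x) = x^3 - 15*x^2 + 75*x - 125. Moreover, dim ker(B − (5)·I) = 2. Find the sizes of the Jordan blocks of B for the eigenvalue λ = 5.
Block sizes for λ = 5: [3, 1]

Step 1 — from the characteristic polynomial, algebraic multiplicity of λ = 5 is 4. From dim ker(B − (5)·I) = 2, there are exactly 2 Jordan blocks for λ = 5.
Step 2 — from the minimal polynomial, the factor (x − 5)^3 tells us the largest block for λ = 5 has size 3.
Step 3 — with total size 4, 2 blocks, and largest block 3, the block sizes (in nonincreasing order) are [3, 1].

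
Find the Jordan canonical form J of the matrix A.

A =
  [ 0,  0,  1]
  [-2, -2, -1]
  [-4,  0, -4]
J_2(-2) ⊕ J_1(-2)

The characteristic polynomial is
  det(x·I − A) = x^3 + 6*x^2 + 12*x + 8 = (x + 2)^3

Eigenvalues and multiplicities (the geometric multiplicity of λ is n − rank(A − λI), which equals the number of Jordan blocks for λ):
  λ = -2: algebraic multiplicity = 3, geometric multiplicity = 2

Determining the block sizes for each eigenvalue:
  λ = -2: 2 blocks summing to 3 forces exactly one block of size 2 and the rest size 1 → block sizes [2, 1]

Assembling the blocks gives a Jordan form
J =
  [-2,  1,  0]
  [ 0, -2,  0]
  [ 0,  0, -2]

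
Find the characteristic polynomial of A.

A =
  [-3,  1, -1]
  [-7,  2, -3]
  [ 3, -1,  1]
x^3

Expanding det(x·I − A) (e.g. by cofactor expansion or by noting that A is similar to its Jordan form J, which has the same characteristic polynomial as A) gives
  χ_A(x) = x^3
which factors as x^3. The eigenvalues (with algebraic multiplicities) are λ = 0 with multiplicity 3.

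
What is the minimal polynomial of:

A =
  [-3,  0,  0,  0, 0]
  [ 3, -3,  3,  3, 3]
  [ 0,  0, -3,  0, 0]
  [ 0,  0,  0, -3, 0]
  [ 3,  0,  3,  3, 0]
x^2 + 3*x

The characteristic polynomial is χ_A(x) = x*(x + 3)^4, so the eigenvalues are known. The minimal polynomial is
  m_A(x) = Π_λ (x − λ)^{k_λ}
where k_λ is the size of the *largest* Jordan block for λ (equivalently, the smallest k with (A − λI)^k v = 0 for every generalised eigenvector v of λ).

  λ = -3: largest Jordan block has size 1, contributing (x + 3)
  λ = 0: largest Jordan block has size 1, contributing (x − 0)

So m_A(x) = x*(x + 3) = x^2 + 3*x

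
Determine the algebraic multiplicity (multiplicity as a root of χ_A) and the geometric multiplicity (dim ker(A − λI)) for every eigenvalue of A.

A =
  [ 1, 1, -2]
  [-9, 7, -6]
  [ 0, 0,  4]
λ = 4: alg = 3, geom = 2

Step 1 — factor the characteristic polynomial to read off the algebraic multiplicities:
  χ_A(x) = (x - 4)^3

Step 2 — compute geometric multiplicities via the rank-nullity identity g(λ) = n − rank(A − λI):
  rank(A − (4)·I) = 1, so dim ker(A − (4)·I) = n − 1 = 2

Summary:
  λ = 4: algebraic multiplicity = 3, geometric multiplicity = 2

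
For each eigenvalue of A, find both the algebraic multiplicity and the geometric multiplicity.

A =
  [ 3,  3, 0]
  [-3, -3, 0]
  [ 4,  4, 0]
λ = 0: alg = 3, geom = 2

Step 1 — factor the characteristic polynomial to read off the algebraic multiplicities:
  χ_A(x) = x^3

Step 2 — compute geometric multiplicities via the rank-nullity identity g(λ) = n − rank(A − λI):
  rank(A − (0)·I) = 1, so dim ker(A − (0)·I) = n − 1 = 2

Summary:
  λ = 0: algebraic multiplicity = 3, geometric multiplicity = 2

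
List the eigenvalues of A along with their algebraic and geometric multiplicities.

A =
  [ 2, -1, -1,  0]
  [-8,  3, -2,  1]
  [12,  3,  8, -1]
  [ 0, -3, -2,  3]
λ = 4: alg = 4, geom = 2

Step 1 — factor the characteristic polynomial to read off the algebraic multiplicities:
  χ_A(x) = (x - 4)^4

Step 2 — compute geometric multiplicities via the rank-nullity identity g(λ) = n − rank(A − λI):
  rank(A − (4)·I) = 2, so dim ker(A − (4)·I) = n − 2 = 2

Summary:
  λ = 4: algebraic multiplicity = 4, geometric multiplicity = 2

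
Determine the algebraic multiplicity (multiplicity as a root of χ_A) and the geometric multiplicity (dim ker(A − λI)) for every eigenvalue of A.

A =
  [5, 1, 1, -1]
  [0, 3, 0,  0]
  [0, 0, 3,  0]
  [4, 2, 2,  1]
λ = 3: alg = 4, geom = 3

Step 1 — factor the characteristic polynomial to read off the algebraic multiplicities:
  χ_A(x) = (x - 3)^4

Step 2 — compute geometric multiplicities via the rank-nullity identity g(λ) = n − rank(A − λI):
  rank(A − (3)·I) = 1, so dim ker(A − (3)·I) = n − 1 = 3

Summary:
  λ = 3: algebraic multiplicity = 4, geometric multiplicity = 3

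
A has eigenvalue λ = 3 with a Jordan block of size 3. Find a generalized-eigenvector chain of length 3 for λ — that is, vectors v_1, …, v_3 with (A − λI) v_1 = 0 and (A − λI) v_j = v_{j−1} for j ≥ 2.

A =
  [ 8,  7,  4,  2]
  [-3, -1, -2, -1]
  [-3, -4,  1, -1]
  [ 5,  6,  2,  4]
A Jordan chain for λ = 3 of length 3:
v_1 = (2, -2, -2, 6)ᵀ
v_2 = (5, -3, -3, 5)ᵀ
v_3 = (1, 0, 0, 0)ᵀ

Let N = A − (3)·I. We want v_3 with N^3 v_3 = 0 but N^2 v_3 ≠ 0; then v_{j-1} := N · v_j for j = 3, …, 2.

Pick v_3 = (1, 0, 0, 0)ᵀ.
Then v_2 = N · v_3 = (5, -3, -3, 5)ᵀ.
Then v_1 = N · v_2 = (2, -2, -2, 6)ᵀ.

Sanity check: (A − (3)·I) v_1 = (0, 0, 0, 0)ᵀ = 0. ✓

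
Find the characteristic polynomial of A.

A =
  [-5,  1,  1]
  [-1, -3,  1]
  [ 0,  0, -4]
x^3 + 12*x^2 + 48*x + 64

Expanding det(x·I − A) (e.g. by cofactor expansion or by noting that A is similar to its Jordan form J, which has the same characteristic polynomial as A) gives
  χ_A(x) = x^3 + 12*x^2 + 48*x + 64
which factors as (x + 4)^3. The eigenvalues (with algebraic multiplicities) are λ = -4 with multiplicity 3.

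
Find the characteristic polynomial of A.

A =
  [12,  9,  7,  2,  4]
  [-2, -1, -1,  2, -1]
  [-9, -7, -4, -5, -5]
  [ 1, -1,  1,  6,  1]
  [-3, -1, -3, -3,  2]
x^5 - 15*x^4 + 90*x^3 - 270*x^2 + 405*x - 243

Expanding det(x·I − A) (e.g. by cofactor expansion or by noting that A is similar to its Jordan form J, which has the same characteristic polynomial as A) gives
  χ_A(x) = x^5 - 15*x^4 + 90*x^3 - 270*x^2 + 405*x - 243
which factors as (x - 3)^5. The eigenvalues (with algebraic multiplicities) are λ = 3 with multiplicity 5.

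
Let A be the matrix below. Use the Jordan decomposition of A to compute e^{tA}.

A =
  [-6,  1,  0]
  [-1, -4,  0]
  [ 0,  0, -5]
e^{tA} =
  [-t*exp(-5*t) + exp(-5*t), t*exp(-5*t), 0]
  [-t*exp(-5*t), t*exp(-5*t) + exp(-5*t), 0]
  [0, 0, exp(-5*t)]

Strategy: write A = P · J · P⁻¹ where J is a Jordan canonical form, so e^{tA} = P · e^{tJ} · P⁻¹, and e^{tJ} can be computed block-by-block.

A has Jordan form
J =
  [-5,  1,  0]
  [ 0, -5,  0]
  [ 0,  0, -5]
(up to reordering of blocks).

Per-block formulas:
  For a 2×2 Jordan block J_2(-5): exp(t · J_2(-5)) = e^(-5t)·(I + t·N), where N is the 2×2 nilpotent shift.
  For a 1×1 block at λ = -5: exp(t · [-5]) = [e^(-5t)].

After assembling e^{tJ} and conjugating by P, we get:

e^{tA} =
  [-t*exp(-5*t) + exp(-5*t), t*exp(-5*t), 0]
  [-t*exp(-5*t), t*exp(-5*t) + exp(-5*t), 0]
  [0, 0, exp(-5*t)]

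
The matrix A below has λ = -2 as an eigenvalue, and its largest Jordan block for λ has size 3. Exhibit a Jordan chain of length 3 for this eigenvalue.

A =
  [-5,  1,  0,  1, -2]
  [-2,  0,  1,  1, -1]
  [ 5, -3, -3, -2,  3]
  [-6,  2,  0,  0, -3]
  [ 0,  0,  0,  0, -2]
A Jordan chain for λ = -2 of length 3:
v_1 = (1, 1, -2, 2, 0)ᵀ
v_2 = (-3, -2, 5, -6, 0)ᵀ
v_3 = (1, 0, 0, 0, 0)ᵀ

Let N = A − (-2)·I. We want v_3 with N^3 v_3 = 0 but N^2 v_3 ≠ 0; then v_{j-1} := N · v_j for j = 3, …, 2.

Pick v_3 = (1, 0, 0, 0, 0)ᵀ.
Then v_2 = N · v_3 = (-3, -2, 5, -6, 0)ᵀ.
Then v_1 = N · v_2 = (1, 1, -2, 2, 0)ᵀ.

Sanity check: (A − (-2)·I) v_1 = (0, 0, 0, 0, 0)ᵀ = 0. ✓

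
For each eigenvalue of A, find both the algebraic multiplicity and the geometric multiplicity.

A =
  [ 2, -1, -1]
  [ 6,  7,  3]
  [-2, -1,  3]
λ = 4: alg = 3, geom = 2

Step 1 — factor the characteristic polynomial to read off the algebraic multiplicities:
  χ_A(x) = (x - 4)^3

Step 2 — compute geometric multiplicities via the rank-nullity identity g(λ) = n − rank(A − λI):
  rank(A − (4)·I) = 1, so dim ker(A − (4)·I) = n − 1 = 2

Summary:
  λ = 4: algebraic multiplicity = 3, geometric multiplicity = 2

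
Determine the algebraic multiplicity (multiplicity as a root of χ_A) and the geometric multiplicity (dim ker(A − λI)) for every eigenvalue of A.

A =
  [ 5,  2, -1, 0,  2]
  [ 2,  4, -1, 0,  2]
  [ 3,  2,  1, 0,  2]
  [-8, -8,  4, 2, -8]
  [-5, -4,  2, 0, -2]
λ = 2: alg = 5, geom = 3

Step 1 — factor the characteristic polynomial to read off the algebraic multiplicities:
  χ_A(x) = (x - 2)^5

Step 2 — compute geometric multiplicities via the rank-nullity identity g(λ) = n − rank(A − λI):
  rank(A − (2)·I) = 2, so dim ker(A − (2)·I) = n − 2 = 3

Summary:
  λ = 2: algebraic multiplicity = 5, geometric multiplicity = 3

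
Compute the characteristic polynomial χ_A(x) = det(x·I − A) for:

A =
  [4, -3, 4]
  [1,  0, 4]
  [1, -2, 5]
x^3 - 9*x^2 + 27*x - 27

Expanding det(x·I − A) (e.g. by cofactor expansion or by noting that A is similar to its Jordan form J, which has the same characteristic polynomial as A) gives
  χ_A(x) = x^3 - 9*x^2 + 27*x - 27
which factors as (x - 3)^3. The eigenvalues (with algebraic multiplicities) are λ = 3 with multiplicity 3.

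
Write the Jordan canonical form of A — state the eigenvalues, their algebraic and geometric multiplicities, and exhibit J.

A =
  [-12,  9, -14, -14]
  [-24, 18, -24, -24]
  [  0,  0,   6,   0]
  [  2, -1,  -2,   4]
J_2(2) ⊕ J_1(6) ⊕ J_1(6)

The characteristic polynomial is
  det(x·I − A) = x^4 - 16*x^3 + 88*x^2 - 192*x + 144 = (x - 6)^2*(x - 2)^2

Eigenvalues and multiplicities (the geometric multiplicity of λ is n − rank(A − λI), which equals the number of Jordan blocks for λ):
  λ = 2: algebraic multiplicity = 2, geometric multiplicity = 1
  λ = 6: algebraic multiplicity = 2, geometric multiplicity = 2

Determining the block sizes for each eigenvalue:
  λ = 2: one block (gm = 1), so the single block has size am = 2 → block sizes [2]
  λ = 6: gm = am = 2, so every block has size 1 → block sizes [1, 1]

Assembling the blocks gives a Jordan form
J =
  [2, 1, 0, 0]
  [0, 2, 0, 0]
  [0, 0, 6, 0]
  [0, 0, 0, 6]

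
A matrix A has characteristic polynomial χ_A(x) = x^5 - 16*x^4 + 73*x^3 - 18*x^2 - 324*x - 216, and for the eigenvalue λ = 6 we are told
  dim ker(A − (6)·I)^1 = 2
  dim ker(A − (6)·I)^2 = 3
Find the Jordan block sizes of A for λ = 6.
Block sizes for λ = 6: [2, 1]

From the dimensions of kernels of powers, the number of Jordan blocks of size at least j is d_j − d_{j−1} where d_j = dim ker(N^j) (with d_0 = 0). Computing the differences gives [2, 1].
The number of blocks of size exactly k is (#blocks of size ≥ k) − (#blocks of size ≥ k + 1), so the partition is: 1 block(s) of size 1, 1 block(s) of size 2.
In nonincreasing order the block sizes are [2, 1].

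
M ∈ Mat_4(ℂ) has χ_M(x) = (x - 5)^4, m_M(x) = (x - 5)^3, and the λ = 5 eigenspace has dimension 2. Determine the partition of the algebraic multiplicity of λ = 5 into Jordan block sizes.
Block sizes for λ = 5: [3, 1]

Step 1 — from the characteristic polynomial, algebraic multiplicity of λ = 5 is 4. From dim ker(M − (5)·I) = 2, there are exactly 2 Jordan blocks for λ = 5.
Step 2 — from the minimal polynomial, the factor (x − 5)^3 tells us the largest block for λ = 5 has size 3.
Step 3 — with total size 4, 2 blocks, and largest block 3, the block sizes (in nonincreasing order) are [3, 1].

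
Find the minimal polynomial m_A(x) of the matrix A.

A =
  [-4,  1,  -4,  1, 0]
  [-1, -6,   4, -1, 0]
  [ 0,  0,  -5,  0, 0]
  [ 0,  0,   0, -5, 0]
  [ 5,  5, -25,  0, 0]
x^3 + 10*x^2 + 25*x

The characteristic polynomial is χ_A(x) = x*(x + 5)^4, so the eigenvalues are known. The minimal polynomial is
  m_A(x) = Π_λ (x − λ)^{k_λ}
where k_λ is the size of the *largest* Jordan block for λ (equivalently, the smallest k with (A − λI)^k v = 0 for every generalised eigenvector v of λ).

  λ = -5: largest Jordan block has size 2, contributing (x + 5)^2
  λ = 0: largest Jordan block has size 1, contributing (x − 0)

So m_A(x) = x*(x + 5)^2 = x^3 + 10*x^2 + 25*x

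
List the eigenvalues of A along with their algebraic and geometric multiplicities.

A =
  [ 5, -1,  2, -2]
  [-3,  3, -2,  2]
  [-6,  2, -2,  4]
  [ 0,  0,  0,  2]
λ = 2: alg = 4, geom = 3

Step 1 — factor the characteristic polynomial to read off the algebraic multiplicities:
  χ_A(x) = (x - 2)^4

Step 2 — compute geometric multiplicities via the rank-nullity identity g(λ) = n − rank(A − λI):
  rank(A − (2)·I) = 1, so dim ker(A − (2)·I) = n − 1 = 3

Summary:
  λ = 2: algebraic multiplicity = 4, geometric multiplicity = 3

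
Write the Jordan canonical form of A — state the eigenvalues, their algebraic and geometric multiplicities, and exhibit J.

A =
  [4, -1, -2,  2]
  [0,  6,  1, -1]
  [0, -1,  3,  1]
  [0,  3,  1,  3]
J_3(4) ⊕ J_1(4)

The characteristic polynomial is
  det(x·I − A) = x^4 - 16*x^3 + 96*x^2 - 256*x + 256 = (x - 4)^4

Eigenvalues and multiplicities (the geometric multiplicity of λ is n − rank(A − λI), which equals the number of Jordan blocks for λ):
  λ = 4: algebraic multiplicity = 4, geometric multiplicity = 2

Determining the block sizes for each eigenvalue:
  λ = 4: with am = 4 and gm = 2, the partition is not yet determined (e.g. several partitions of 4 into 2 parts exist). Let N = A − (4)·I. Computing rank(N^1) = 2, rank(N^2) = 1, rank(N^3) = 0; the number of blocks of size ≥ j is rank(N^{j−1}) − rank(N^j), giving [2, 1, 1]. So we have 1 block(s) of size 3, 1 block(s) of size 1 → block sizes [3, 1]

Assembling the blocks gives a Jordan form
J =
  [4, 1, 0, 0]
  [0, 4, 1, 0]
  [0, 0, 4, 0]
  [0, 0, 0, 4]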